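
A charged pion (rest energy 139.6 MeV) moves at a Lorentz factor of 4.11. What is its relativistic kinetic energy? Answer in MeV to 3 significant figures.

K ≈ 434 MeV

γ = 4.11 (given)
K = (γ − 1)m₀c² = (4.11 − 1) × 139.6 MeV = 3.1100 × 139.6 MeV = 434 MeV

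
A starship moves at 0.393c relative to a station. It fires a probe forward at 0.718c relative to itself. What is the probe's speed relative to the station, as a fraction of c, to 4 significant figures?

u ≈ 0.8665c

Relativistic velocity addition: u = (u' + v)/(1 + u'v/c²)
= (0.718 + 0.393)/(1 + 0.718×0.393) = 1.111/1.28217 = 0.8665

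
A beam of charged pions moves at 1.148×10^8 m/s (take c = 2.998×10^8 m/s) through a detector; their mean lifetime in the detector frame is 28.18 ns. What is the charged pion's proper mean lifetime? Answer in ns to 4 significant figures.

β = v/c = 1.148×10^8 / 2.998×10^8 = 0.382922
γ = 1/√(1 − 0.382922²) = 1.08251
Proper time: τ₀ = Δt/γ = 28.18/1.08251 = 26.03 ns

τ₀ ≈ 26.03 ns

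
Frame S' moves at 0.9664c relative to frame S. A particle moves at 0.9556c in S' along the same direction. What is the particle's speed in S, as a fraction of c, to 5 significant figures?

Relativistic velocity addition: u = (u' + v)/(1 + u'v/c²)
= (0.9556 + 0.9664)/(1 + 0.9556×0.9664) = 1.9220/1.923492 = 0.99922

u ≈ 0.99922c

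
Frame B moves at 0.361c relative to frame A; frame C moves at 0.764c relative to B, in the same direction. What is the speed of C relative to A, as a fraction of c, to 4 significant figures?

Compose boost 2: (0.764 + 0.361)/(1 + 0.764×0.361) = 1.125/1.27580 = 0.8818

u ≈ 0.8818c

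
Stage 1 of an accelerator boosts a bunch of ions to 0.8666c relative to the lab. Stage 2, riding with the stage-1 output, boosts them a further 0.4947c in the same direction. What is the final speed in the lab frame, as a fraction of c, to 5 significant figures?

u ≈ 0.95282c

Compose boost 2: (0.4947 + 0.8666)/(1 + 0.4947×0.8666) = 1.3613/1.428707 = 0.95282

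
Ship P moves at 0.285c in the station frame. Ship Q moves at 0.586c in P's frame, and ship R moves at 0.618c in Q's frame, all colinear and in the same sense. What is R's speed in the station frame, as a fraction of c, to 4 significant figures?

u ≈ 0.9337c

Compose boost 2: (0.586 + 0.285)/(1 + 0.586×0.285) = 0.8710/1.16701 = 0.746352
Compose boost 3: (0.618 + 0.746352)/(1 + 0.618×0.746352) = 1.36435/1.46125 = 0.9337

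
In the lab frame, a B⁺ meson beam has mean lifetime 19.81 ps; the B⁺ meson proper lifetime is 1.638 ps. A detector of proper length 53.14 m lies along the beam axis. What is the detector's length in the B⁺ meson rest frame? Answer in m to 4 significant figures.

L ≈ 4.394 m

Time dilation ⇒ γ = Δt/τ₀ = 19.81/1.638 = 12.0940
Length contraction: L = L₀/γ = 53.14/12.0940 = 4.394 m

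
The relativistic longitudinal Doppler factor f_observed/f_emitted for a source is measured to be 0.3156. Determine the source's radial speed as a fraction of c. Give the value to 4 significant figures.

f_obs/f_src = √((1−β)/(1+β)) = 0.3156  ⇒  (1−β)/(1+β) = 0.0996034
β = |1 − D²|/(1 + D²) = |1 − 0.0996034|/(1 + 0.0996034) = 0.8188

β ≈ 0.8188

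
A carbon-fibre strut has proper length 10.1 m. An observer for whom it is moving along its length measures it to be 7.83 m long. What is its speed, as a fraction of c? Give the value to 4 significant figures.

γ = L₀/L = 10.1/7.83 = 1.28991
β = √(1 − 1/γ²) = 0.6317

β ≈ 0.6317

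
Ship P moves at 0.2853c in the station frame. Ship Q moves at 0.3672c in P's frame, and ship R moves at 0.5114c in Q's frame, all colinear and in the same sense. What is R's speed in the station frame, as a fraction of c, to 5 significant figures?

u ≈ 0.84638c

Compose boost 2: (0.3672 + 0.2853)/(1 + 0.3672×0.2853) = 0.65250/1.104762 = 0.5906249
Compose boost 3: (0.5114 + 0.5906249)/(1 + 0.5114×0.5906249) = 1.102025/1.302046 = 0.84638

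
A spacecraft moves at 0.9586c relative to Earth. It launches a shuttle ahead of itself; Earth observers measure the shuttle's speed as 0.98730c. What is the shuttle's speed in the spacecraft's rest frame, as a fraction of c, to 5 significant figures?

u' ≈ 0.53571c

Inverse velocity addition: u' = (u − v)/(1 − uv/c²)
= (0.98730 − 0.9586)/(1 − 0.98730×0.9586) = 0.028700/0.05357422 = 0.53571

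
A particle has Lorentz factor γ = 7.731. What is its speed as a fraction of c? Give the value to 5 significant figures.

β ≈ 0.99160

β = √(1 − 1/γ²) = √(1 − 1/7.731²) = √(0.9832687) = 0.99160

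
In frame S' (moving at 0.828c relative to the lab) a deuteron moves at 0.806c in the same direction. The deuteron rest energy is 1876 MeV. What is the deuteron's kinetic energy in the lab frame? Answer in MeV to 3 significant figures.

u_lab = (0.806 + 0.828)/(1 + 0.806×0.828) = 0.979988
γ = 1/√(1 − 0.979988²) = 5.0237
K = (γ − 1)m₀c² = (5.0237 − 1) × 1876 = 4.0237 × 1876 = 7550 MeV

K ≈ 7550 MeV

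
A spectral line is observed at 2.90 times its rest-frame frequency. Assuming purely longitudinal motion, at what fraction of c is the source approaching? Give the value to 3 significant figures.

f_obs/f_src = √((1+β)/(1−β)) = 2.90  ⇒  (1+β)/(1−β) = 8.4100
β = |1 − D²|/(1 + D²) = |1 − 8.4100|/(1 + 8.4100) = 0.787

β ≈ 0.787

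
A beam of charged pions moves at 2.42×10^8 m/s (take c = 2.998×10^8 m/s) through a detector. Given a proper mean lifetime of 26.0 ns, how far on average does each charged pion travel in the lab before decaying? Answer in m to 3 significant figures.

β = v/c = 2.42×10^8 / 2.998×10^8 = 0.80720
γ = 1/√(1 − 0.80720²) = 1.6941
Dilated lifetime: Δt = γτ₀ = 1.6941 × 26.0 ns = 44.048 ns
d = vΔt = 0.80720c × 44.048 ns = 2.4200×10^8 m/s × 4.4048×10^-8 s = 10.7 m

d ≈ 10.7 m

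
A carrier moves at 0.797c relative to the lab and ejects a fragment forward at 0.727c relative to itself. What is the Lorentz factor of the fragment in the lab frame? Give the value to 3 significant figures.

γ ≈ 3.81

u_lab = (0.727 + 0.797)/(1 + 0.727×0.797) = 1.524/1.57942 = 0.964912
γ = 1/√(1 − 0.964912²) = 3.81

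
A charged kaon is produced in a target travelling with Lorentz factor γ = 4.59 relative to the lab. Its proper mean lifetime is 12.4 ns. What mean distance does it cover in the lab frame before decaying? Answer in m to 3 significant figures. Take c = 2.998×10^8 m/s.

β = √(1 − 1/γ²) = √(1 − 1/4.59²) = 0.97598
Dilated lifetime: Δt = γτ₀ = 4.59 × 12.4 ns = 56.916 ns
d = vΔt = 0.97598c × 56.916 ns = 2.9260×10^8 m/s × 5.6916×10^-8 s = 16.7 m

d ≈ 16.7 m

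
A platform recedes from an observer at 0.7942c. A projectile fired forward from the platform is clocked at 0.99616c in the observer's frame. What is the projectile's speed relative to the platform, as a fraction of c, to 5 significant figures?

Inverse velocity addition: u' = (u − v)/(1 − uv/c²)
= (0.99616 − 0.7942)/(1 − 0.99616×0.7942) = 0.20196/0.2088497 = 0.96701

u' ≈ 0.96701c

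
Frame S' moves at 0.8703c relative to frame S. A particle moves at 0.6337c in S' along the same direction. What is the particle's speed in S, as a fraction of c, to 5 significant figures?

Relativistic velocity addition: u = (u' + v)/(1 + u'v/c²)
= (0.6337 + 0.8703)/(1 + 0.6337×0.8703) = 1.5040/1.551509 = 0.96938

u ≈ 0.96938c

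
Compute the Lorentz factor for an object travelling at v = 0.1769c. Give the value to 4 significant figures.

γ ≈ 1.016

γ = 1/√(1 − β²) = 1/√(1 − 0.1769²) = 1/√(0.968706) = 1.016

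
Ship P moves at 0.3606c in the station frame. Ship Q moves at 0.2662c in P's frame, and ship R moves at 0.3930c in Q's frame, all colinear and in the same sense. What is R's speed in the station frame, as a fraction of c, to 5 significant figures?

Compose boost 2: (0.2662 + 0.3606)/(1 + 0.2662×0.3606) = 0.62680/1.095992 = 0.5719021
Compose boost 3: (0.3930 + 0.5719021)/(1 + 0.3930×0.5719021) = 0.9649021/1.224758 = 0.78783

u ≈ 0.78783c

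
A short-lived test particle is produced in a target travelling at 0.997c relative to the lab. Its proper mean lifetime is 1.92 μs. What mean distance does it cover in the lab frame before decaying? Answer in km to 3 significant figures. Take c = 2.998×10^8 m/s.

γ = 1/√(1 − 0.997²) = 12.920
Dilated lifetime: Δt = γτ₀ = 12.920 × 1.92 μs = 24.806 μs
d = vΔt = 0.997c × 24.806 μs = 2.9890×10^8 m/s × 2.4806×10^-5 s = 7.41 km

d ≈ 7.41 km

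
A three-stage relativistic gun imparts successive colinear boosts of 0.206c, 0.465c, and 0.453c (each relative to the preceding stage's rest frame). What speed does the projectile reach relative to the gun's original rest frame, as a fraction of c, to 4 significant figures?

u ≈ 0.8340c

Compose boost 2: (0.465 + 0.206)/(1 + 0.465×0.206) = 0.6710/1.09579 = 0.612344
Compose boost 3: (0.453 + 0.612344)/(1 + 0.453×0.612344) = 1.06534/1.27739 = 0.8340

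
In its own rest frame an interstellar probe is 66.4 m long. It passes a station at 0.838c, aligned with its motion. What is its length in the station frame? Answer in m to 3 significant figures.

γ = 1/√(1 − 0.838²) = 1.8326
Length contraction: L = L₀/γ = 66.4/1.8326 = 36.2 m

L ≈ 36.2 m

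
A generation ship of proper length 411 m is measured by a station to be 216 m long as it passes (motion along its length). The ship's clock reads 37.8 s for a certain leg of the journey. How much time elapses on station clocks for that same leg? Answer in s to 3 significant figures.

Δt ≈ 71.9 s

Length contraction ⇒ γ = L₀/L = 411/216 = 1.9028
Time dilation: Δt = γτ₀ = 1.9028 × 37.8 s = 71.9 s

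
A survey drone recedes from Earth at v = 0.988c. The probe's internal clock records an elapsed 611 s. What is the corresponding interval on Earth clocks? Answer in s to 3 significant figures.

Δt ≈ 3960 s

γ = 1/√(1 − 0.988²) = 6.4744
Time dilation: Δt = γτ₀ = 6.4744 × 611 s = 3960 s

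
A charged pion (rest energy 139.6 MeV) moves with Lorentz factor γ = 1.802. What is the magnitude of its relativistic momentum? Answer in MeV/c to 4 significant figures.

p ≈ 209.3 MeV/c

β = √(1 − 1/γ²) = √(1 − 1/1.802²) = 0.831891
p = γβm₀c = 1.802 × 0.831891 × 139.6 MeV/c = 209.3 MeV/c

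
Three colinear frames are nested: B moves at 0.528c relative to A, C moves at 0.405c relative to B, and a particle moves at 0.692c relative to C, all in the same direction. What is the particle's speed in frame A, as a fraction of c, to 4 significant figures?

Compose boost 2: (0.405 + 0.528)/(1 + 0.405×0.528) = 0.9330/1.21384 = 0.768635
Compose boost 3: (0.692 + 0.768635)/(1 + 0.692×0.768635) = 1.46064/1.53190 = 0.9535

u ≈ 0.9535c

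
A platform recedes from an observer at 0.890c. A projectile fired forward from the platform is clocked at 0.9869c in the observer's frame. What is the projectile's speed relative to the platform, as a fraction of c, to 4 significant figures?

Inverse velocity addition: u' = (u − v)/(1 − uv/c²)
= (0.9869 − 0.890)/(1 − 0.9869×0.890) = 0.09690/0.121659 = 0.7965

u' ≈ 0.7965c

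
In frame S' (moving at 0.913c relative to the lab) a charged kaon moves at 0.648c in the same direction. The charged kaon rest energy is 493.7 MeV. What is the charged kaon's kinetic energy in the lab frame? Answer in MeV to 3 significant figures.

K ≈ 2040 MeV

u_lab = (0.648 + 0.913)/(1 + 0.648×0.913) = 0.980759
γ = 1/√(1 − 0.980759²) = 5.1224
K = (γ − 1)m₀c² = (5.1224 − 1) × 493.7 = 4.1224 × 493.7 = 2040 MeV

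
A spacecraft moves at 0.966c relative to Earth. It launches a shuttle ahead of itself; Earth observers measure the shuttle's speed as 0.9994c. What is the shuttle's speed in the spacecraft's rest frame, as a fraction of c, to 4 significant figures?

Inverse velocity addition: u' = (u − v)/(1 − uv/c²)
= (0.9994 − 0.966)/(1 − 0.9994×0.966) = 0.03340/0.0345796 = 0.9659

u' ≈ 0.9659c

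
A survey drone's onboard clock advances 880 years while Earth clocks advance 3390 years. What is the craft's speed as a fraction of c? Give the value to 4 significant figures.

γ = Δt/τ₀ = 3390/880 = 3.85227
β = √(1 − 1/γ²) = √(1 − 1/3.85227²) = 0.9657

β ≈ 0.9657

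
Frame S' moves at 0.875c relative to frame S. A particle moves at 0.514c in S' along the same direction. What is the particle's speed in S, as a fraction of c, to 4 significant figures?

Relativistic velocity addition: u = (u' + v)/(1 + u'v/c²)
= (0.514 + 0.875)/(1 + 0.514×0.875) = 1.389/1.44975 = 0.9581

u ≈ 0.9581c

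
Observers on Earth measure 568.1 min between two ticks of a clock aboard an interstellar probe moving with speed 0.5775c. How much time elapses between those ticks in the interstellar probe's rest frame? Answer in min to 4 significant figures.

τ₀ ≈ 463.8 min

γ = 1/√(1 − 0.5775²) = 1.22490
Proper time: τ₀ = Δt/γ = 568.1/1.22490 = 463.8 min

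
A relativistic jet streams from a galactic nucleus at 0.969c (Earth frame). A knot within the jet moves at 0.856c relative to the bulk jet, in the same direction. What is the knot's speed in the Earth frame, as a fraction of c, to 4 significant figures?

Relativistic velocity addition: u = (u' + v)/(1 + u'v/c²)
= (0.856 + 0.969)/(1 + 0.856×0.969) = 1.825/1.82946 = 0.9976

u ≈ 0.9976c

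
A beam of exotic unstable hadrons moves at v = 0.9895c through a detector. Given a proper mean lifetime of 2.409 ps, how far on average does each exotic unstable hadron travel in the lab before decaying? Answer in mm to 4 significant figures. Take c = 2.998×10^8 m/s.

γ = 1/√(1 − 0.9895²) = 6.91884
Dilated lifetime: Δt = γτ₀ = 6.91884 × 2.409 ps = 16.6675 ps
d = vΔt = 0.9895c × 16.6675 ps = 2.96652×10^8 m/s × 1.66675×10^-11 s = 4.944 mm

d ≈ 4.944 mm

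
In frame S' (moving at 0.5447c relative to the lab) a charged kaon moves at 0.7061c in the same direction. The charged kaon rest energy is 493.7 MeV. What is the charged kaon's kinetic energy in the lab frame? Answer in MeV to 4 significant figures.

K ≈ 657.4 MeV

u_lab = (0.7061 + 0.5447)/(1 + 0.7061×0.5447) = 0.9033573
γ = 1/√(1 − 0.9033573²) = 2.33161
K = (γ − 1)m₀c² = (2.33161 − 1) × 493.7 = 1.33161 × 493.7 = 657.4 MeV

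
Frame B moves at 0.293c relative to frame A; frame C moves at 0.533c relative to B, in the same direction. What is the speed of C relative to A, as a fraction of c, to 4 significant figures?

u ≈ 0.7144c

Compose boost 2: (0.533 + 0.293)/(1 + 0.533×0.293) = 0.8260/1.15617 = 0.7144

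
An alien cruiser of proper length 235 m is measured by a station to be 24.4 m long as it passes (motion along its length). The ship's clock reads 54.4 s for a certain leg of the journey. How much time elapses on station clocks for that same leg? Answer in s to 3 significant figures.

Length contraction ⇒ γ = L₀/L = 235/24.4 = 9.6311
Time dilation: Δt = γτ₀ = 9.6311 × 54.4 s = 524 s

Δt ≈ 524 s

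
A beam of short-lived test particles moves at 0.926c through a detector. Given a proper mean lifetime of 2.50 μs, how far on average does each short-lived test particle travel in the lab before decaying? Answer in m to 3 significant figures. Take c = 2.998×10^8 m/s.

γ = 1/√(1 − 0.926²) = 2.6488
Dilated lifetime: Δt = γτ₀ = 2.6488 × 2.50 μs = 6.6221 μs
d = vΔt = 0.926c × 6.6221 μs = 2.7761×10^8 m/s × 6.6221×10^-6 s = 1840 m

d ≈ 1840 m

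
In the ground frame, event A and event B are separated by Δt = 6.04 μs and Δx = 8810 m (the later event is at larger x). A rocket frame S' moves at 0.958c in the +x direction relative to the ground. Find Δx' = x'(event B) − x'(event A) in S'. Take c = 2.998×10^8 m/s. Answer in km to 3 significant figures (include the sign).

Δx' ≈ 24.7 km

γ = 1/√(1 − 0.958²) = 3.4871
Δx' = γ(Δx − vΔt) = 3.4871 × (8810 m − 0.958×(2.998×10^8 m/s)×6.04×10^-6 s)
= 3.4871 × (7075.3 m) = 24.7 km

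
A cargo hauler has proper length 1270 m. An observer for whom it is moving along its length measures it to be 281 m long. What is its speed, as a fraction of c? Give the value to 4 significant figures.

γ = L₀/L = 1270/281 = 4.51957
β = √(1 − 1/γ²) = 0.9752

β ≈ 0.9752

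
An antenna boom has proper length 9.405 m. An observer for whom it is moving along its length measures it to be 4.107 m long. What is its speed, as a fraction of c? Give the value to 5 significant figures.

β ≈ 0.89962

γ = L₀/L = 9.405/4.107 = 2.289993
β = √(1 − 1/γ²) = 0.89962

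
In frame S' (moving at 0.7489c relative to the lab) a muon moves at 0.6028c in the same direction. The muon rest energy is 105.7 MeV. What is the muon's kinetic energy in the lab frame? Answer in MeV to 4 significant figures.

u_lab = (0.6028 + 0.7489)/(1 + 0.6028×0.7489) = 0.9312840
γ = 1/√(1 − 0.9312840²) = 2.74504
K = (γ − 1)m₀c² = (2.74504 − 1) × 105.7 = 1.74504 × 105.7 = 184.5 MeV

K ≈ 184.5 MeV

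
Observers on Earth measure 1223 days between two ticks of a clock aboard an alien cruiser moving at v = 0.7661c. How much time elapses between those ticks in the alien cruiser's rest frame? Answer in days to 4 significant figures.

τ₀ ≈ 786.0 days

γ = 1/√(1 − 0.7661²) = 1.55588
Proper time: τ₀ = Δt/γ = 1223/1.55588 = 786.0 days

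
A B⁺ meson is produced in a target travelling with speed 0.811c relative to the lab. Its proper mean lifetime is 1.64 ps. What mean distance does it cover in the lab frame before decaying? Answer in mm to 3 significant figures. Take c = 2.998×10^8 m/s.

γ = 1/√(1 − 0.811²) = 1.7093
Dilated lifetime: Δt = γτ₀ = 1.7093 × 1.64 ps = 2.8032 ps
d = vΔt = 0.811c × 2.8032 ps = 2.4314×10^8 m/s × 2.8032×10^-12 s = 0.682 mm

d ≈ 0.682 mm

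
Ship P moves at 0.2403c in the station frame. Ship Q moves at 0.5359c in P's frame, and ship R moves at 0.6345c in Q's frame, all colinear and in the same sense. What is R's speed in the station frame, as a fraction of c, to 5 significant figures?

u ≈ 0.92052c

Compose boost 2: (0.5359 + 0.2403)/(1 + 0.5359×0.2403) = 0.77620/1.128777 = 0.6876470
Compose boost 3: (0.6345 + 0.6876470)/(1 + 0.6345×0.6876470) = 1.322147/1.436312 = 0.92052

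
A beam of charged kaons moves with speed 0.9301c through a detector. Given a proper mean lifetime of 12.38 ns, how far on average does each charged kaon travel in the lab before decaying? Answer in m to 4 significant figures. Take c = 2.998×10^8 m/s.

γ = 1/√(1 − 0.9301²) = 2.72252
Dilated lifetime: Δt = γτ₀ = 2.72252 × 12.38 ns = 33.7048 ns
d = vΔt = 0.9301c × 33.7048 ns = 2.78844×10^8 m/s × 3.37048×10^-8 s = 9.398 m

d ≈ 9.398 m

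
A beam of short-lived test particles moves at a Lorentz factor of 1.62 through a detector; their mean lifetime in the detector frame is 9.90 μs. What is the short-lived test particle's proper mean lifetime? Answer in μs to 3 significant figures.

τ₀ ≈ 6.11 μs

γ = 1.62 (given)
Proper time: τ₀ = Δt/γ = 9.90/1.62 = 6.11 μs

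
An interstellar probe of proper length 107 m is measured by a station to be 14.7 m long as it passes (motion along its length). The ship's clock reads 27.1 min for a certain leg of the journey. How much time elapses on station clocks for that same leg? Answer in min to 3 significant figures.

Δt ≈ 197 min

Length contraction ⇒ γ = L₀/L = 107/14.7 = 7.2789
Time dilation: Δt = γτ₀ = 7.2789 × 27.1 min = 197 min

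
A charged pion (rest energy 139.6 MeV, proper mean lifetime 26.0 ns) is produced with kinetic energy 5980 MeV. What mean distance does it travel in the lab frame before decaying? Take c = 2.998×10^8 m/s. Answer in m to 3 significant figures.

d ≈ 342 m

γ = 1 + K/(m₀c²) = 1 + 5980/139.6 = 43.837
β = √(1 − 1/γ²) = 0.99974
Dilated lifetime: γτ₀ = 43.837 × 26.0 ns = 1139.8 ns
d = βc·γτ₀ = 0.99974 × (2.998×10^8 m/s) × 1.1398×10^-6 s = 342 m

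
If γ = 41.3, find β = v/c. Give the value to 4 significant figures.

β = √(1 − 1/γ²) = √(1 − 1/41.3²) = √(0.999414) = 0.9997

β ≈ 0.9997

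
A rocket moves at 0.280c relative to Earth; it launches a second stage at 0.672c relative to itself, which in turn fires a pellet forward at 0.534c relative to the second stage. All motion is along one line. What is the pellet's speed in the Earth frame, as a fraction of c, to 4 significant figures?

Compose boost 2: (0.672 + 0.280)/(1 + 0.672×0.280) = 0.9520/1.18816 = 0.801239
Compose boost 3: (0.534 + 0.801239)/(1 + 0.534×0.801239) = 1.33524/1.42786 = 0.9351

u ≈ 0.9351c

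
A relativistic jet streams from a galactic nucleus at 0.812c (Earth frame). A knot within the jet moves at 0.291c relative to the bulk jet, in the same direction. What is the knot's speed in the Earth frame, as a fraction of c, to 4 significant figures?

Relativistic velocity addition: u = (u' + v)/(1 + u'v/c²)
= (0.291 + 0.812)/(1 + 0.291×0.812) = 1.103/1.23629 = 0.8922

u ≈ 0.8922c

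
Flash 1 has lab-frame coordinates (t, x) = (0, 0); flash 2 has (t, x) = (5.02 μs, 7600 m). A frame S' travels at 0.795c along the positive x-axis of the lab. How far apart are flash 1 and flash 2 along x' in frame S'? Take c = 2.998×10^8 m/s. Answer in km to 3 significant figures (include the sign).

Δx' ≈ 10.6 km

γ = 1/√(1 − 0.795²) = 1.6485
Δx' = γ(Δx − vΔt) = 1.6485 × (7600 m − 0.795×(2.998×10^8 m/s)×5.02×10^-6 s)
= 1.6485 × (6403.5 m) = 10.6 km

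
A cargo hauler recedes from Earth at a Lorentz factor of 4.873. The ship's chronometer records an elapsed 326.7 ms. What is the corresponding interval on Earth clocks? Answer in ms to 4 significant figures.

Δt ≈ 1592 ms

γ = 4.873 (given)
Time dilation: Δt = γτ₀ = 4.873 × 326.7 ms = 1592 ms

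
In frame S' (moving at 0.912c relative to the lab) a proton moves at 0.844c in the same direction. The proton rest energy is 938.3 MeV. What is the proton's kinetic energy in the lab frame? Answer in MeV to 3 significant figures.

u_lab = (0.844 + 0.912)/(1 + 0.844×0.912) = 0.992243
γ = 1/√(1 − 0.992243²) = 8.0441
K = (γ − 1)m₀c² = (8.0441 − 1) × 938.3 = 7.0441 × 938.3 = 6610 MeV

K ≈ 6610 MeV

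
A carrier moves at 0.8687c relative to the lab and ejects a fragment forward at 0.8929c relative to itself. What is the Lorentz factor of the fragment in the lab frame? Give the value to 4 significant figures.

u_lab = (0.8929 + 0.8687)/(1 + 0.8929×0.8687) = 1.7616/1.775662 = 0.9920806
γ = 1/√(1 − 0.9920806²) = 7.962

γ ≈ 7.962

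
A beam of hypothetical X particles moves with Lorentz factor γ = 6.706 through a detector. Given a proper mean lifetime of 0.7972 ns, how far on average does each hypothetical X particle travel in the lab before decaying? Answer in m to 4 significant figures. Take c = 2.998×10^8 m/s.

β = √(1 − 1/γ²) = √(1 − 1/6.706²) = 0.988819
Dilated lifetime: Δt = γτ₀ = 6.706 × 0.7972 ns = 5.34602 ns
d = vΔt = 0.988819c × 5.34602 ns = 2.96448×10^8 m/s × 5.34602×10^-9 s = 1.585 m

d ≈ 1.585 m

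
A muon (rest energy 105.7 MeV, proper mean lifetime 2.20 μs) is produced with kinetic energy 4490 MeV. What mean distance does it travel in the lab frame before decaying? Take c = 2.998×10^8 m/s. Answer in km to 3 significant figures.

d ≈ 28.7 km

γ = 1 + K/(m₀c²) = 1 + 4490/105.7 = 43.479
β = √(1 − 1/γ²) = 0.99974
Dilated lifetime: γτ₀ = 43.479 × 2.20 μs = 95.653 μs
d = βc·γτ₀ = 0.99974 × (2.998×10^8 m/s) × 9.5653×10^-5 s = 28.7 km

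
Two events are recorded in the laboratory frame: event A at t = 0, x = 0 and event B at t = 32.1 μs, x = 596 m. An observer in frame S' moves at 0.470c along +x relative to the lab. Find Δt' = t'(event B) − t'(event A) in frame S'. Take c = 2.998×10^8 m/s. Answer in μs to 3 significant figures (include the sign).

γ = 1/√(1 − 0.470²) = 1.1329
Δt' = γ(Δt − vΔx/c²) = 1.1329 × (32.1 μs − 0.470×596 m / (2.998×10^8 m/s))
= 1.1329 × (31.166 μs) = 35.3 μs

Δt' ≈ 35.3 μs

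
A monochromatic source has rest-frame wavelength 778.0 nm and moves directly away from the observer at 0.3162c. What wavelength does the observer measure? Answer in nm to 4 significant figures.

λ_obs ≈ 1079 nm

Relativistic Doppler: λ_obs = λ_src √((1+β)/(1−β))
= 778.0 × √(1.31620/0.683800) = 778.0 × 1.38738 = 1079 nm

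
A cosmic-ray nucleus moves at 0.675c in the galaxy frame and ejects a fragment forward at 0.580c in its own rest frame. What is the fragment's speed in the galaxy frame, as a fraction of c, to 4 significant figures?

u ≈ 0.9019c

Compose boost 2: (0.580 + 0.675)/(1 + 0.580×0.675) = 1.255/1.39150 = 0.9019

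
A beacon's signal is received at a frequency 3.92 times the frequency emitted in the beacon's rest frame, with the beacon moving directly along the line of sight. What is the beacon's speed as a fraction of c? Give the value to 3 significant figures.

β ≈ 0.878

f_obs/f_src = √((1+β)/(1−β)) = 3.92  ⇒  (1+β)/(1−β) = 15.366
β = |1 − D²|/(1 + D²) = |1 − 15.366|/(1 + 15.366) = 0.878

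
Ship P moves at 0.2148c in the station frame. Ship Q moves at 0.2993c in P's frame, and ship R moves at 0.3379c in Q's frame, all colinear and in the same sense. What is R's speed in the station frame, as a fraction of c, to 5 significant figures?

Compose boost 2: (0.2993 + 0.2148)/(1 + 0.2993×0.2148) = 0.51410/1.064290 = 0.4830452
Compose boost 3: (0.3379 + 0.4830452)/(1 + 0.3379×0.4830452) = 0.8209452/1.163221 = 0.70575

u ≈ 0.70575c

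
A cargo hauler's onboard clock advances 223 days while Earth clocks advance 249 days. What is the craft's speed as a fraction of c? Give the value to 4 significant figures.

γ = Δt/τ₀ = 249/223 = 1.11659
β = √(1 − 1/γ²) = √(1 − 1/1.11659²) = 0.4449

β ≈ 0.4449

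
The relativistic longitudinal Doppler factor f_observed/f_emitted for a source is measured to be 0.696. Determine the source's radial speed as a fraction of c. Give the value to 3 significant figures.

β ≈ 0.347

f_obs/f_src = √((1−β)/(1+β)) = 0.696  ⇒  (1−β)/(1+β) = 0.48442
β = |1 − D²|/(1 + D²) = |1 − 0.48442|/(1 + 0.48442) = 0.347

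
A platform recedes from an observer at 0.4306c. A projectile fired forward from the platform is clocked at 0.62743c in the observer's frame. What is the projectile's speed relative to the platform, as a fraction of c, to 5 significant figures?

u' ≈ 0.26969c

Inverse velocity addition: u' = (u − v)/(1 − uv/c²)
= (0.62743 − 0.4306)/(1 − 0.62743×0.4306) = 0.19683/0.7298286 = 0.26969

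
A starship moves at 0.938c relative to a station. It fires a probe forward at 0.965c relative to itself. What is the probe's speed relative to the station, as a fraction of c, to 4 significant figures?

Relativistic velocity addition: u = (u' + v)/(1 + u'v/c²)
= (0.965 + 0.938)/(1 + 0.965×0.938) = 1.903/1.90517 = 0.9989

u ≈ 0.9989c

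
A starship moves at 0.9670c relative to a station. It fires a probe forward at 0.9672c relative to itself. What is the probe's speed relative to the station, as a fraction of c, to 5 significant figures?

u ≈ 0.99944c

Relativistic velocity addition: u = (u' + v)/(1 + u'v/c²)
= (0.9672 + 0.9670)/(1 + 0.9672×0.9670) = 1.9342/1.935282 = 0.99944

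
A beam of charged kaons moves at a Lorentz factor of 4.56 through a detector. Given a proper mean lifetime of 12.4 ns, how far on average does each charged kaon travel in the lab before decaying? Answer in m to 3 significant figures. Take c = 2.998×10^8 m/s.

β = √(1 − 1/γ²) = √(1 − 1/4.56²) = 0.97566
Dilated lifetime: Δt = γτ₀ = 4.56 × 12.4 ns = 56.544 ns
d = vΔt = 0.97566c × 56.544 ns = 2.9250×10^8 m/s × 5.6544×10^-8 s = 16.5 m

d ≈ 16.5 m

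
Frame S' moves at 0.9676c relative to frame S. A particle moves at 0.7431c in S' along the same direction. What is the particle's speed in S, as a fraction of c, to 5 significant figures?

Relativistic velocity addition: u = (u' + v)/(1 + u'v/c²)
= (0.7431 + 0.9676)/(1 + 0.7431×0.9676) = 1.7107/1.719024 = 0.99516

u ≈ 0.99516c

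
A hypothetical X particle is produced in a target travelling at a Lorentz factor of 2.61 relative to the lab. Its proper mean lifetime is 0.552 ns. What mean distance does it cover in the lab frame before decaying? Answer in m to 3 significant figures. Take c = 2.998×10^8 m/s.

d ≈ 0.399 m

β = √(1 − 1/γ²) = √(1 − 1/2.61²) = 0.92369
Dilated lifetime: Δt = γτ₀ = 2.61 × 0.552 ns = 1.4407 ns
d = vΔt = 0.92369c × 1.4407 ns = 2.7692×10^8 m/s × 1.4407×10^-9 s = 0.399 m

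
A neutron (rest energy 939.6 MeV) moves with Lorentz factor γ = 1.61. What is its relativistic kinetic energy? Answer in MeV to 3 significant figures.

K ≈ 573 MeV

γ = 1.61 (given)
K = (γ − 1)m₀c² = (1.61 − 1) × 939.6 MeV = 0.61000 × 939.6 MeV = 573 MeV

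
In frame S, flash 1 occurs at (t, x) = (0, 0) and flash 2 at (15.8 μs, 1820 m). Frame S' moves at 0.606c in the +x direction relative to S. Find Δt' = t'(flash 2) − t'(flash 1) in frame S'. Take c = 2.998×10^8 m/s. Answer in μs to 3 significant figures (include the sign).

Δt' ≈ 15.2 μs

γ = 1/√(1 − 0.606²) = 1.2571
Δt' = γ(Δt − vΔx/c²) = 1.2571 × (15.8 μs − 0.606×1820 m / (2.998×10^8 m/s))
= 1.2571 × (12.121 μs) = 15.2 μs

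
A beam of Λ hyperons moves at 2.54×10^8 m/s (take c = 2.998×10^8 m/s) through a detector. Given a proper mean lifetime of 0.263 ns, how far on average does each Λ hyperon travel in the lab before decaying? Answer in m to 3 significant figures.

d ≈ 0.126 m

β = v/c = 2.54×10^8 / 2.998×10^8 = 0.84723
γ = 1/√(1 − 0.84723²) = 1.8824
Dilated lifetime: Δt = γτ₀ = 1.8824 × 0.263 ns = 0.49508 ns
d = vΔt = 0.84723c × 0.49508 ns = 2.5400×10^8 m/s × 4.9508×10^-10 s = 0.126 m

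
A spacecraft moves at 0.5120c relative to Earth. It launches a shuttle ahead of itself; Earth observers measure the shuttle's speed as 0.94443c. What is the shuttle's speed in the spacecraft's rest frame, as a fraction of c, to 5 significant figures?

Inverse velocity addition: u' = (u − v)/(1 − uv/c²)
= (0.94443 − 0.5120)/(1 − 0.94443×0.5120) = 0.43243/0.5164518 = 0.83731

u' ≈ 0.83731c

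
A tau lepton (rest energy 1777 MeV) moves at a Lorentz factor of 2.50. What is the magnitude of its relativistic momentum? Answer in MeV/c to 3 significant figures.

p ≈ 4070 MeV/c

β = √(1 − 1/γ²) = √(1 − 1/2.50²) = 0.91652
p = γβm₀c = 2.50 × 0.91652 × 1777 MeV/c = 4070 MeV/c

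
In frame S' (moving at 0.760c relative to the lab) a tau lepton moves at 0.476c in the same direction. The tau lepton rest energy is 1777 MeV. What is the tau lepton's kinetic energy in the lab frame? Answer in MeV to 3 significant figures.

u_lab = (0.476 + 0.760)/(1 + 0.476×0.760) = 0.907649
γ = 1/√(1 − 0.907649²) = 2.3825
K = (γ − 1)m₀c² = (2.3825 − 1) × 1777 = 1.3825 × 1777 = 2460 MeV

K ≈ 2460 MeV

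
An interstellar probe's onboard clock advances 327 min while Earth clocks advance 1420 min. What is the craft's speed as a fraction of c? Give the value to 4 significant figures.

γ = Δt/τ₀ = 1420/327 = 4.34251
β = √(1 − 1/γ²) = √(1 − 1/4.34251²) = 0.9731

β ≈ 0.9731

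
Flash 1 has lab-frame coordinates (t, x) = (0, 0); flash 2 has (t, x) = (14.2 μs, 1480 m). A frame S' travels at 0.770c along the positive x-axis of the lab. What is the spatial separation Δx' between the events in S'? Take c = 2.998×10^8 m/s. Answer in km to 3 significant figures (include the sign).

Δx' ≈ -2.82 km

γ = 1/√(1 − 0.770²) = 1.5673
Δx' = γ(Δx − vΔt) = 1.5673 × (1480 m − 0.770×(2.998×10^8 m/s)×14.2×10^-6 s)
= 1.5673 × (-1798.0 m) = -2.82 km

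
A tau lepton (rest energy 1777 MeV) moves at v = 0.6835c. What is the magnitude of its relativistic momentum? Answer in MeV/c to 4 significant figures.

γ = 1/√(1 − 0.6835²) = 1.36996
p = γβm₀c = 1.36996 × 0.6835 × 1777 MeV/c = 1664 MeV/c

p ≈ 1664 MeV/c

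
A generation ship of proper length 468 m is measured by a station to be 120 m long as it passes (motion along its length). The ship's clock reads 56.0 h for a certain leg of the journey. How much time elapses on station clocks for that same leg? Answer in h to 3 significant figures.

Δt ≈ 218 h

Length contraction ⇒ γ = L₀/L = 468/120 = 3.9000
Time dilation: Δt = γτ₀ = 3.9000 × 56.0 h = 218 h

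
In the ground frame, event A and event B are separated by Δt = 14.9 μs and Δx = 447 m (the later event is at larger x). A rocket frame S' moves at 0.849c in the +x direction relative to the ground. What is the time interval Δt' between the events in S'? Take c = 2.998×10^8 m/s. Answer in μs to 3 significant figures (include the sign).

γ = 1/√(1 − 0.849²) = 1.8925
Δt' = γ(Δt − vΔx/c²) = 1.8925 × (14.9 μs − 0.849×447 m / (2.998×10^8 m/s))
= 1.8925 × (13.634 μs) = 25.8 μs

Δt' ≈ 25.8 μs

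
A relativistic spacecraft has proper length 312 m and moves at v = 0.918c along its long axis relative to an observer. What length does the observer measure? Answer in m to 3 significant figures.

L ≈ 124 m

γ = 1/√(1 − 0.918²) = 2.5216
Length contraction: L = L₀/γ = 312/2.5216 = 124 m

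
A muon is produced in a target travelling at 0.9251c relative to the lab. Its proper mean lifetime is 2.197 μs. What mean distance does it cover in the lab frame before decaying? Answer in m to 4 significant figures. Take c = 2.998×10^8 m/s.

γ = 1/√(1 − 0.9251²) = 2.63349
Dilated lifetime: Δt = γτ₀ = 2.63349 × 2.197 μs = 5.78579 μs
d = vΔt = 0.9251c × 5.78579 μs = 2.77345×10^8 m/s × 5.78579×10^-6 s = 1605 m

d ≈ 1605 m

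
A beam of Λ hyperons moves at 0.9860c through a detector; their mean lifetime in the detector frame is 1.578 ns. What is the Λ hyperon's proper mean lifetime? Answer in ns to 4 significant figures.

τ₀ ≈ 0.2631 ns

γ = 1/√(1 − 0.9860²) = 5.99717
Proper time: τ₀ = Δt/γ = 1.578/5.99717 = 0.2631 ns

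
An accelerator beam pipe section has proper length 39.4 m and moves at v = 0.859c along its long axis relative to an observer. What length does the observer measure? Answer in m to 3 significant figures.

L ≈ 20.2 m

γ = 1/√(1 − 0.859²) = 1.9532
Length contraction: L = L₀/γ = 39.4/1.9532 = 20.2 m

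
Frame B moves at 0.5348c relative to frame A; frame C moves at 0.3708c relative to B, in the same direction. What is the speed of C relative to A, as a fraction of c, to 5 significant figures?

Compose boost 2: (0.3708 + 0.5348)/(1 + 0.3708×0.5348) = 0.90560/1.198304 = 0.75573

u ≈ 0.75573c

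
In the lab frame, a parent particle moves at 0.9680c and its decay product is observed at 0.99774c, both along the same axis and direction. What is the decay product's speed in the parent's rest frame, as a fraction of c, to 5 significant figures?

Inverse velocity addition: u' = (u − v)/(1 − uv/c²)
= (0.99774 − 0.9680)/(1 − 0.99774×0.9680) = 0.029740/0.03418768 = 0.86990

u' ≈ 0.86990c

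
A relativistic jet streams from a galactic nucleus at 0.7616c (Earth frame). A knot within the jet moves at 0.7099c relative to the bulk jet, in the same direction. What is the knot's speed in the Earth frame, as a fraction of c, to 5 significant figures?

Relativistic velocity addition: u = (u' + v)/(1 + u'v/c²)
= (0.7099 + 0.7616)/(1 + 0.7099×0.7616) = 1.4715/1.540660 = 0.95511

u ≈ 0.95511c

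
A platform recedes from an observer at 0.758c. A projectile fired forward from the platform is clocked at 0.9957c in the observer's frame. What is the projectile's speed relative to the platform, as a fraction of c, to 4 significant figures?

u' ≈ 0.9692c

Inverse velocity addition: u' = (u − v)/(1 − uv/c²)
= (0.9957 − 0.758)/(1 − 0.9957×0.758) = 0.2377/0.245259 = 0.9692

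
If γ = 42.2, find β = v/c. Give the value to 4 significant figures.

β ≈ 0.9997

β = √(1 − 1/γ²) = √(1 − 1/42.2²) = √(0.999438) = 0.9997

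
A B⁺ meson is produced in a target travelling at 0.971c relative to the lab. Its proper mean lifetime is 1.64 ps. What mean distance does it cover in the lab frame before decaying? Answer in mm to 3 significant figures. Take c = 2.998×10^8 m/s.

d ≈ 2.00 mm

γ = 1/√(1 − 0.971²) = 4.1827
Dilated lifetime: Δt = γτ₀ = 4.1827 × 1.64 ps = 6.8596 ps
d = vΔt = 0.971c × 6.8596 ps = 2.9111×10^8 m/s × 6.8596×10^-12 s = 2.00 mm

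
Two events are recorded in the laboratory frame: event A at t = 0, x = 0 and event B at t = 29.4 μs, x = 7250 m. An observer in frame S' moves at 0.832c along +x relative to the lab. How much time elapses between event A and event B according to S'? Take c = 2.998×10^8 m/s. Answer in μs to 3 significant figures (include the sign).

γ = 1/√(1 − 0.832²) = 1.8025
Δt' = γ(Δt − vΔx/c²) = 1.8025 × (29.4 μs − 0.832×7250 m / (2.998×10^8 m/s))
= 1.8025 × (9.2799 μs) = 16.7 μs

Δt' ≈ 16.7 μs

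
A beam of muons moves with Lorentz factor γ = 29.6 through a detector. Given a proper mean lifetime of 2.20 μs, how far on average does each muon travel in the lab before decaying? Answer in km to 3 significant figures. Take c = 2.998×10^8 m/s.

d ≈ 19.5 km

β = √(1 − 1/γ²) = √(1 − 1/29.6²) = 0.99943
Dilated lifetime: Δt = γτ₀ = 29.6 × 2.20 μs = 65.120 μs
d = vΔt = 0.99943c × 65.120 μs = 2.9963×10^8 m/s × 6.5120×10^-5 s = 19.5 km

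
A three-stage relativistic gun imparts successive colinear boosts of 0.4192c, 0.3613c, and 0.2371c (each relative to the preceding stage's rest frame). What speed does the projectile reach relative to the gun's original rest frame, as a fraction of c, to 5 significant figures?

u ≈ 0.78825c

Compose boost 2: (0.3613 + 0.4192)/(1 + 0.3613×0.4192) = 0.78050/1.151457 = 0.6778369
Compose boost 3: (0.2371 + 0.6778369)/(1 + 0.2371×0.6778369) = 0.9149369/1.160715 = 0.78825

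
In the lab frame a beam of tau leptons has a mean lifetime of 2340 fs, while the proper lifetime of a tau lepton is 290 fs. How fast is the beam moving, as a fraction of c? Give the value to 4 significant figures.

β ≈ 0.9923

γ = Δt/τ₀ = 2340/290 = 8.06897
β = √(1 − 1/γ²) = √(1 − 1/8.06897²) = 0.9923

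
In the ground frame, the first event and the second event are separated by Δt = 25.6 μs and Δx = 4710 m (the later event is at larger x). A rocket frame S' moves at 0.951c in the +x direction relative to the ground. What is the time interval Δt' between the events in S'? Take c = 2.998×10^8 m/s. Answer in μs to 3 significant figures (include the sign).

γ = 1/√(1 − 0.951²) = 3.2342
Δt' = γ(Δt − vΔx/c²) = 3.2342 × (25.6 μs − 0.951×4710 m / (2.998×10^8 m/s))
= 3.2342 × (10.659 μs) = 34.5 μs

Δt' ≈ 34.5 μs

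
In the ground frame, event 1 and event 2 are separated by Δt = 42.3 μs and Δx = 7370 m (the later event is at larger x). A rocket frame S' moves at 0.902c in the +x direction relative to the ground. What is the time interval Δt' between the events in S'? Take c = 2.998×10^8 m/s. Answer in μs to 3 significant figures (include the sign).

γ = 1/√(1 − 0.902²) = 2.3162
Δt' = γ(Δt − vΔx/c²) = 2.3162 × (42.3 μs − 0.902×7370 m / (2.998×10^8 m/s))
= 2.3162 × (20.126 μs) = 46.6 μs

Δt' ≈ 46.6 μs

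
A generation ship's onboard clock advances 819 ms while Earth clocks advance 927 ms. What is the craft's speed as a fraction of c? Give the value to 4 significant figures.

β ≈ 0.4684

γ = Δt/τ₀ = 927/819 = 1.13187
β = √(1 − 1/γ²) = √(1 − 1/1.13187²) = 0.4684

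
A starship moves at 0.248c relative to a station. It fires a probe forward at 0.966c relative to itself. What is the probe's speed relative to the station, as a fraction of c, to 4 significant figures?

u ≈ 0.9794c

Relativistic velocity addition: u = (u' + v)/(1 + u'v/c²)
= (0.966 + 0.248)/(1 + 0.966×0.248) = 1.214/1.23957 = 0.9794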